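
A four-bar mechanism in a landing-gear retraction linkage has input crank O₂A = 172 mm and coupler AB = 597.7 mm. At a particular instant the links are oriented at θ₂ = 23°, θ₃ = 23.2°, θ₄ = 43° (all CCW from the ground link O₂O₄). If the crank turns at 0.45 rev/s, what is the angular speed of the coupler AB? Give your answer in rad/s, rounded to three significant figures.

0.822

ω₂ = 2.827 rad/s (from 0.45 rev/s).
Differentiating the loop-closure r₂e^{iθ₂}+r₃e^{iθ₃}=r₁+r₄e^{iθ₄} gives r₂ω₂e^{iθ₂}+r₃ω₃e^{iθ₃}=r₄ω₄e^{iθ₄}.
Eliminating the other unknown: ω₃ = r₂ω₂ sin(θ₄−θ₂) / [r₃ sin(θ₃−θ₄)].
Numerator sine = +0.34202; denominator sine = -0.33874.
Result = 0.172·2.827·(+0.34202) / (0.5977·(-0.33874)) = -0.82153 rad/s; magnitude 0.82153 rad/s.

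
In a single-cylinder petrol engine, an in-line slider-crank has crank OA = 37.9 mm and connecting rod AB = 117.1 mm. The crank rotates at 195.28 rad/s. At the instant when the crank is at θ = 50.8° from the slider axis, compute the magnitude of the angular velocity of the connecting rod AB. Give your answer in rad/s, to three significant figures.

ω = 195.3 rad/s
The rod makes angle φ with the slider axis where L sinφ = r sinθ; differentiating, L cosφ·φ̇ = r ω cosθ.
L cosφ = √(L² − r² sin²θ) = 0.11336 m.
|ω_rod| = r ω |cosθ| / √(L² − r² sin²θ) = 0.0379·195.3·0.63203/0.11336 = 41.265 rad/s.

41.3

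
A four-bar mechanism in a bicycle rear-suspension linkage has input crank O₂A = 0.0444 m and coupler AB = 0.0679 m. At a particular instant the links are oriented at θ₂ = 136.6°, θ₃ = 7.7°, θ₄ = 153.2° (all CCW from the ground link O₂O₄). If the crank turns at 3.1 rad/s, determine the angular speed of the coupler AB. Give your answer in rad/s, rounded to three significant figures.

ω₂ = 3.1 rad/s
Differentiating the loop-closure r₂e^{iθ₂}+r₃e^{iθ₃}=r₁+r₄e^{iθ₄} gives r₂ω₂e^{iθ₂}+r₃ω₃e^{iθ₃}=r₄ω₄e^{iθ₄}.
Eliminating the other unknown: ω₃ = r₂ω₂ sin(θ₄−θ₂) / [r₃ sin(θ₃−θ₄)].
Numerator sine = +0.28569; denominator sine = -0.56641.
Result = 0.0444·3.1·(+0.28569) / (0.0679·(-0.56641)) = -1.0224 rad/s; magnitude 1.0224 rad/s.

1.02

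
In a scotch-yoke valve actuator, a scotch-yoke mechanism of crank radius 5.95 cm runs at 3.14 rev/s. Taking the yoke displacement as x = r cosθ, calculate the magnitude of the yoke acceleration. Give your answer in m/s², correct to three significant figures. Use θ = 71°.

ω = 19.73 rad/s (from 3.14 rev/s).
x = r cosθ ⇒ ẍ = −rω² cosθ (ω constant).
|a| = rω²|cosθ| = 0.0595·(19.73)²·|cos 71°| = 7.5401 m/s².

7.54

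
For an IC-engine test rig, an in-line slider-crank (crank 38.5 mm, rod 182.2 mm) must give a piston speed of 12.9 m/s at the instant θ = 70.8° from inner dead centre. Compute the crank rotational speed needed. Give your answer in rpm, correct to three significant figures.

For an in-line slider-crank, |v_piston| = rω|sinθ|·[1 + r cosθ/√(L² − r² sin²θ)].
With r = 0.0385 m, L = 0.1822 m, θ = 70.8°: the bracketed kinematic factor |dx/dθ| = 0.038937 m.
ω = v/|dx/dθ| = 12.9/0.038937 = 331.3 rad/s.
N = 60ω/(2π) = 3163.7 rpm.

3160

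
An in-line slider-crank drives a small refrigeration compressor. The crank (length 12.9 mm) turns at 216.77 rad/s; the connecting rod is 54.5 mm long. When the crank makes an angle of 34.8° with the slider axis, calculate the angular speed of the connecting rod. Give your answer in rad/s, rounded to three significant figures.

42.5

ω = 216.8 rad/s
The rod makes angle φ with the slider axis where L sinφ = r sinθ; differentiating, L cosφ·φ̇ = r ω cosθ.
L cosφ = √(L² − r² sin²θ) = 0.054 m.
|ω_rod| = r ω |cosθ| / √(L² − r² sin²θ) = 0.0129·216.8·0.82115/0.054 = 42.522 rad/s.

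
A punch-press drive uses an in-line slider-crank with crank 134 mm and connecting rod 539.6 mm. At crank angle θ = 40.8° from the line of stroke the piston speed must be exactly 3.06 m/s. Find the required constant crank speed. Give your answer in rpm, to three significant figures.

For an in-line slider-crank, |v_piston| = rω|sinθ|·[1 + r cosθ/√(L² − r² sin²θ)].
With r = 0.134 m, L = 0.5396 m, θ = 40.8°: the bracketed kinematic factor |dx/dθ| = 0.10424 m.
ω = v/|dx/dθ| = 3.06/0.10424 = 29.356 rad/s.
N = 60ω/(2π) = 280.32 rpm.

280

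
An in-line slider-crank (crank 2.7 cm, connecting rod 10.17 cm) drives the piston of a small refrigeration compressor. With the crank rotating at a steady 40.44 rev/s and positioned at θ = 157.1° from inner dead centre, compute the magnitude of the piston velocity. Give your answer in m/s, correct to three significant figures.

2.01

ω = 2π·40.4 = 254.1 rad/s
For an in-line slider-crank, x = r cosθ + √(L² − r² sin²θ), so v = −rω sinθ·[1 + r cosθ/√(L² − r² sin²θ)].
With r = 0.027 m, L = 0.1017 m, θ = 157.1°: √(L² − r² sin²θ) = 0.10116 m.
v = −0.027·254.1·0.38912·[1 + 0.027·-0.92119/0.10116] = -2.0132 m/s.
|v| = 2.0132 m/s.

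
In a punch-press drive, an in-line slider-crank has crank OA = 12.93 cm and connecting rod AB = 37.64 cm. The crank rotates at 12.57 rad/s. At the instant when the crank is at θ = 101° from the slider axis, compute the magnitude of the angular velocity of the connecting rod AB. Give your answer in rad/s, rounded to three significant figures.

0.875

ω = 12.57 rad/s
The rod makes angle φ with the slider axis where L sinφ = r sinθ; differentiating, L cosφ·φ̇ = r ω cosθ.
L cosφ = √(L² − r² sin²θ) = 0.35435 m.
|ω_rod| = r ω |cosθ| / √(L² − r² sin²θ) = 0.1293·12.57·0.19081/0.35435 = 0.87517 rad/s.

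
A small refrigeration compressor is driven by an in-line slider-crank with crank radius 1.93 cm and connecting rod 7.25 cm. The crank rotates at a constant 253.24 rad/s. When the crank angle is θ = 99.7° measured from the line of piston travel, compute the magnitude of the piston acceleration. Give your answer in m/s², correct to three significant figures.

ω = 253.2 rad/s
x(θ) = r cosθ + √(L² − r² sin²θ); with ω constant, a = ω²·d²x/dθ².
d²x/dθ² = −r cosθ − r²(cos2θ)/√u − r⁴ sin²2θ/(4u^{3/2}),  u = L² − r² sin²θ = 0.00489433 m².
Substituting r = 0.0193 m, L = 0.0725 m, θ = 99.7°: d²x/dθ² = +0.0082627 m.
a = ω²·d²x/dθ² = (253.2)²·(+0.0082627) = +529.89 m/s²;  |a| = 529.89 m/s².

530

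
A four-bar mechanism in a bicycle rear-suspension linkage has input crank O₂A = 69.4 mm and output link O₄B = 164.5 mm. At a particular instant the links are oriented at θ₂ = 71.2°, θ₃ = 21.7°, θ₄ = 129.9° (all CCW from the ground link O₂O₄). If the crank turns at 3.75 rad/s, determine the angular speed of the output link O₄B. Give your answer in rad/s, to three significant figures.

1.27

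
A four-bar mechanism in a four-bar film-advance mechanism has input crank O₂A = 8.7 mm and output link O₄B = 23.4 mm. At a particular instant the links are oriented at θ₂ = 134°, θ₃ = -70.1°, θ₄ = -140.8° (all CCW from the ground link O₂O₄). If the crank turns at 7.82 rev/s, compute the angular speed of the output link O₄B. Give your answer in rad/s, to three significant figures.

ω₂ = 49.13 rad/s (from 7.82 rev/s).
Differentiating the loop-closure r₂e^{iθ₂}+r₃e^{iθ₃}=r₁+r₄e^{iθ₄} gives r₂ω₂e^{iθ₂}+r₃ω₃e^{iθ₃}=r₄ω₄e^{iθ₄}.
Eliminating the other unknown: ω₄ = r₂ω₂ sin(θ₂−θ₃) / [r₄ sin(θ₄−θ₃)].
Numerator sine = -0.40833; denominator sine = -0.94380.
Result = 0.0087·49.13·(-0.40833) / (0.0234·(-0.94380)) = +7.9035 rad/s; magnitude 7.9035 rad/s.

7.90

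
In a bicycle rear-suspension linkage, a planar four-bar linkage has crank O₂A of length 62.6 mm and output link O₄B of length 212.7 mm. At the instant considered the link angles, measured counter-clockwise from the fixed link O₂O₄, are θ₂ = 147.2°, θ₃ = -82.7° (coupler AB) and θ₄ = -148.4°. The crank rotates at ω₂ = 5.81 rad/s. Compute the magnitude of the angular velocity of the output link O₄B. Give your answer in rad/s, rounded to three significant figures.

ω₂ = 5.81 rad/s
Differentiating the loop-closure r₂e^{iθ₂}+r₃e^{iθ₃}=r₁+r₄e^{iθ₄} gives r₂ω₂e^{iθ₂}+r₃ω₃e^{iθ₃}=r₄ω₄e^{iθ₄}.
Eliminating the other unknown: ω₄ = r₂ω₂ sin(θ₂−θ₃) / [r₄ sin(θ₄−θ₃)].
Numerator sine = -0.76492; denominator sine = -0.91140.
Result = 0.0626·5.81·(-0.76492) / (0.2127·(-0.91140)) = +1.4351 rad/s; magnitude 1.4351 rad/s.

1.44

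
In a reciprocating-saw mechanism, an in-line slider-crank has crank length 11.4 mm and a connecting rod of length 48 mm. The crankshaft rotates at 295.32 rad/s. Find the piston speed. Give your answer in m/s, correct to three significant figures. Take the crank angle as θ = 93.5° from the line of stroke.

3.31

ω = 295.3 rad/s
For an in-line slider-crank, x = r cosθ + √(L² − r² sin²θ), so v = −rω sinθ·[1 + r cosθ/√(L² − r² sin²θ)].
With r = 0.0114 m, L = 0.048 m, θ = 93.5°: √(L² − r² sin²θ) = 0.046632 m.
v = −0.0114·295.3·0.99813·[1 + 0.0114·-0.06105/0.046632] = -3.3102 m/s.
|v| = 3.3102 m/s.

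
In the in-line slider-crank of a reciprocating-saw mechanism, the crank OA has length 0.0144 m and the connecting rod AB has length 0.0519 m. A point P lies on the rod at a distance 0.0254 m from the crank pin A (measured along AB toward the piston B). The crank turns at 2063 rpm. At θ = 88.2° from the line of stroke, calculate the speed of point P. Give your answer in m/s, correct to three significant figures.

ω = 216 rad/s.  Crank-pin speed |V_A| = rω = 3.1109 m/s, perpendicular to OA.
Rod angle: sinφ = −(r/L) sinθ ⇒ φ = -16.100°; ω_rod = −rω cosθ/√(L²−r²sin²θ) = -1.9596 rad/s.
V_P = V_A + ω_rod × AP, with AP = 0.0254 m along the rod.
Components: V_Px = −rω sinθ − a·ω_rod·sinφ = -3.1232 m/s;  V_Py = rω cosθ + a·ω_rod·cosφ = +0.049894 m/s.
|V_P| = √(V_Px² + V_Py²) = 3.1236 m/s.

3.12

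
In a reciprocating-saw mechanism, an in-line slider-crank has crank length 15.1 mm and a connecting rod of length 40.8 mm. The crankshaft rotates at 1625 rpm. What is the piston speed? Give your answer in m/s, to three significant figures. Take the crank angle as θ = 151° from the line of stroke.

0.836

ω = 2π·1625/60 = 170.2 rad/s
For an in-line slider-crank, x = r cosθ + √(L² − r² sin²θ), so v = −rω sinθ·[1 + r cosθ/√(L² − r² sin²θ)].
With r = 0.0151 m, L = 0.0408 m, θ = 151°: √(L² − r² sin²θ) = 0.040138 m.
v = −0.0151·170.2·0.48481·[1 + 0.0151·-0.87462/0.040138] = -0.83585 m/s.
|v| = 0.83585 m/s.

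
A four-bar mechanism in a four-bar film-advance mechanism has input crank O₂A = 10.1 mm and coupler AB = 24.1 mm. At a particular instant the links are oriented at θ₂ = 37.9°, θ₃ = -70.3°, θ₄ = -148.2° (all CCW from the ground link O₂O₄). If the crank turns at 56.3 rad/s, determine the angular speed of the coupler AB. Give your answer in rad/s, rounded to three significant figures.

2.56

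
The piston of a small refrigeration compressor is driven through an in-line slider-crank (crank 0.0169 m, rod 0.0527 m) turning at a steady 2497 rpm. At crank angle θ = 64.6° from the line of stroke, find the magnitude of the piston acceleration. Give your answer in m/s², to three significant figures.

257

ω = 2π·2497/60 = 261.5 rad/s
x(θ) = r cosθ + √(L² − r² sin²θ); with ω constant, a = ω²·d²x/dθ².
d²x/dθ² = −r cosθ − r²(cos2θ)/√u − r⁴ sin²2θ/(4u^{3/2}),  u = L² − r² sin²θ = 0.00254423 m².
Substituting r = 0.0169 m, L = 0.0527 m, θ = 64.6°: d²x/dθ² = -0.0037657 m.
a = ω²·d²x/dθ² = (261.5)²·(-0.0037657) = -257.48 m/s²;  |a| = 257.48 m/s².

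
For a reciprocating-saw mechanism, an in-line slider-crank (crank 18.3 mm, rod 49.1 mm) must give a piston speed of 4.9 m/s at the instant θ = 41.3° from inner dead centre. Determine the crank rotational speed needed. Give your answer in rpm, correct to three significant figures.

For an in-line slider-crank, |v_piston| = rω|sinθ|·[1 + r cosθ/√(L² − r² sin²θ)].
With r = 0.0183 m, L = 0.0491 m, θ = 41.3°: the bracketed kinematic factor |dx/dθ| = 0.015567 m.
ω = v/|dx/dθ| = 4.9/0.015567 = 314.77 rad/s.
N = 60ω/(2π) = 3005.8 rpm.

3010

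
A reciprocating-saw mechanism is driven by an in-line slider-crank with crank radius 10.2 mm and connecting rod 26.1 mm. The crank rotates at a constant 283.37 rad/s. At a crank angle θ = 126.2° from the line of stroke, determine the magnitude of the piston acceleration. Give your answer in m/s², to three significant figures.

573

ω = 283.4 rad/s
x(θ) = r cosθ + √(L² − r² sin²θ); with ω constant, a = ω²·d²x/dθ².
d²x/dθ² = −r cosθ − r²(cos2θ)/√u − r⁴ sin²2θ/(4u^{3/2}),  u = L² − r² sin²θ = 0.000613461 m².
Substituting r = 0.0102 m, L = 0.0261 m, θ = 126.2°: d²x/dθ² = +0.0071325 m.
a = ω²·d²x/dθ² = (283.4)²·(+0.0071325) = +572.73 m/s²;  |a| = 572.73 m/s².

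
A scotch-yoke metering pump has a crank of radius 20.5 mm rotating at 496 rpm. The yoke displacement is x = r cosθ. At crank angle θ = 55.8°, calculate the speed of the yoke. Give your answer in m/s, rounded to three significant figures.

ω = 51.94 rad/s (from 496 rpm).
x = r cosθ ⇒ ẋ = −rω sinθ.
|v| = rω|sinθ| = 0.0205·51.94·|sin 55.8°| = 0.88067 m/s.

0.881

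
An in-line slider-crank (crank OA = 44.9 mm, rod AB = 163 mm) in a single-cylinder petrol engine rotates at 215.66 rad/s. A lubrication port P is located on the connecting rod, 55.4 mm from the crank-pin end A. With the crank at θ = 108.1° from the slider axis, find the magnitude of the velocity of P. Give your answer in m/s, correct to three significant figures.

9.14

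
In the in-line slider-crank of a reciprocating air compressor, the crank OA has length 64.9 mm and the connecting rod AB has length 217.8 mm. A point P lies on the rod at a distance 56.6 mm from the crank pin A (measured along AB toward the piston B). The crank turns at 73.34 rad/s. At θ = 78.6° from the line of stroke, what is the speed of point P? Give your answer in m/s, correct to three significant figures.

ω = 73.34 rad/s.  Crank-pin speed |V_A| = rω = 4.7598 m/s, perpendicular to OA.
Rod angle: sinφ = −(r/L) sinθ ⇒ φ = -16.984°; ω_rod = −rω cosθ/√(L²−r²sin²θ) = -4.5165 rad/s.
V_P = V_A + ω_rod × AP, with AP = 0.0566 m along the rod.
Components: V_Px = −rω sinθ − a·ω_rod·sinφ = -4.7405 m/s;  V_Py = rω cosθ + a·ω_rod·cosφ = +0.69631 m/s.
|V_P| = √(V_Px² + V_Py²) = 4.7914 m/s.

4.79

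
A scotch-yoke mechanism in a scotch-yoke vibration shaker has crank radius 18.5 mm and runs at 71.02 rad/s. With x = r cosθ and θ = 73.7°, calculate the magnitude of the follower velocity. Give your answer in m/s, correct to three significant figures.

1.26

ω = 71.02 rad/s
x = r cosθ ⇒ ẋ = −rω sinθ.
|v| = rω|sinθ| = 0.0185·71.02·|sin 73.7°| = 1.2611 m/s.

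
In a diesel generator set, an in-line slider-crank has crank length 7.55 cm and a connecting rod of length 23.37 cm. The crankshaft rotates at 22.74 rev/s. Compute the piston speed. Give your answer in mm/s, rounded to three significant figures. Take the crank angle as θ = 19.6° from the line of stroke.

4730

ω = 2π·22.7 = 142.9 rad/s
For an in-line slider-crank, x = r cosθ + √(L² − r² sin²θ), so v = −rω sinθ·[1 + r cosθ/√(L² − r² sin²θ)].
With r = 0.0755 m, L = 0.2337 m, θ = 19.6°: √(L² − r² sin²θ) = 0.23232 m.
v = −0.0755·142.9·0.33545·[1 + 0.0755·0.94206/0.23232] = -4.7265 m/s.
|v| = 4.7265 m/s = 4726.5 mm/s.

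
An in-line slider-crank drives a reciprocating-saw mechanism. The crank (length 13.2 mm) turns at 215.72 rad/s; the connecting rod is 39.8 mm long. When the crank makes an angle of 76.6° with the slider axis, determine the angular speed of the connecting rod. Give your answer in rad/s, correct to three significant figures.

ω = 215.7 rad/s
The rod makes angle φ with the slider axis where L sinφ = r sinθ; differentiating, L cosφ·φ̇ = r ω cosθ.
L cosφ = √(L² − r² sin²θ) = 0.037672 m.
|ω_rod| = r ω |cosθ| / √(L² − r² sin²θ) = 0.0132·215.7·0.23175/0.037672 = 17.517 rad/s.

17.5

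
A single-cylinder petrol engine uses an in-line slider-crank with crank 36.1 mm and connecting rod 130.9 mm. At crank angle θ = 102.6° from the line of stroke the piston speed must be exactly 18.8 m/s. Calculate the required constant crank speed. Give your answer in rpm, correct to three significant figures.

For an in-line slider-crank, |v_piston| = rω|sinθ|·[1 + r cosθ/√(L² − r² sin²θ)].
With r = 0.0361 m, L = 0.1309 m, θ = 102.6°: the bracketed kinematic factor |dx/dθ| = 0.03303 m.
ω = v/|dx/dθ| = 18.8/0.03303 = 569.18 rad/s.
N = 60ω/(2π) = 5435.3 rpm.

5440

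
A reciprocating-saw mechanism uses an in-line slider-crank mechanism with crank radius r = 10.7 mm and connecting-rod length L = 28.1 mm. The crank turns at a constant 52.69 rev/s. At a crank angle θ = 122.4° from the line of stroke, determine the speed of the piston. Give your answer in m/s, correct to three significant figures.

2.35

ω = 2π·52.7 = 331.1 rad/s
For an in-line slider-crank, x = r cosθ + √(L² − r² sin²θ), so v = −rω sinθ·[1 + r cosθ/√(L² − r² sin²θ)].
With r = 0.0107 m, L = 0.0281 m, θ = 122.4°: √(L² − r² sin²θ) = 0.026608 m.
v = −0.0107·331.1·0.84433·[1 + 0.0107·-0.53583/0.026608] = -2.3464 m/s.
|v| = 2.3464 m/s.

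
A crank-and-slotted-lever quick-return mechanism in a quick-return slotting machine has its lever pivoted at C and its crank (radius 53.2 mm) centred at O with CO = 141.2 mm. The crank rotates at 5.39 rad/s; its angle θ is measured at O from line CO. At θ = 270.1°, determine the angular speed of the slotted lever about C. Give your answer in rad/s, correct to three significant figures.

ω = 5.39 rad/s
Crank pin A relative to C: A = (d + r cosθ, r sinθ); lever angle φ = atan2(r sinθ, d + r cosθ).
Differentiating tanφ: φ̇ = rω(d cosθ + r)/(d² + r² + 2dr cosθ).
d² + r² + 2dr cosθ = |CA|² = 0.0227939 m²;  d cosθ + r = +0.053446 m.
|ω_lever| = |0.0532·5.39·+0.053446| / 0.0227939 = 0.67236 rad/s.

0.672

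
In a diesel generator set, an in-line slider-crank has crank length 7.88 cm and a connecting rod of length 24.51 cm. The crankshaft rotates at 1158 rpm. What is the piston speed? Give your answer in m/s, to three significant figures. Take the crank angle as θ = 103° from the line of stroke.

ω = 2π·1158/60 = 121.3 rad/s
For an in-line slider-crank, x = r cosθ + √(L² − r² sin²θ), so v = −rω sinθ·[1 + r cosθ/√(L² − r² sin²θ)].
With r = 0.0788 m, L = 0.2451 m, θ = 103°: √(L² − r² sin²θ) = 0.23276 m.
v = −0.0788·121.3·0.97437·[1 + 0.0788·-0.22495/0.23276] = -8.6017 m/s.
|v| = 8.6017 m/s.

8.60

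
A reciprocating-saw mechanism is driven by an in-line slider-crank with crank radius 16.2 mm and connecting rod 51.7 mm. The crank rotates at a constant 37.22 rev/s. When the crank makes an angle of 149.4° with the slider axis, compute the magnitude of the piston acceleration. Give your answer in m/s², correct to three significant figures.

622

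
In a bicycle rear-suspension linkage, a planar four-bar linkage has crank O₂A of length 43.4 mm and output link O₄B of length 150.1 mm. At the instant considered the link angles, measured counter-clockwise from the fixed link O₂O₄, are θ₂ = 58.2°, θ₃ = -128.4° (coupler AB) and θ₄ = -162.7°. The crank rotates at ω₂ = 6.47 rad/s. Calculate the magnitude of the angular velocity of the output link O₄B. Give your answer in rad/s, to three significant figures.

0.382

ω₂ = 6.47 rad/s
Differentiating the loop-closure r₂e^{iθ₂}+r₃e^{iθ₃}=r₁+r₄e^{iθ₄} gives r₂ω₂e^{iθ₂}+r₃ω₃e^{iθ₃}=r₄ω₄e^{iθ₄}.
Eliminating the other unknown: ω₄ = r₂ω₂ sin(θ₂−θ₃) / [r₄ sin(θ₄−θ₃)].
Numerator sine = -0.11494; denominator sine = -0.56353.
Result = 0.0434·6.47·(-0.11494) / (0.1501·(-0.56353)) = +0.38156 rad/s; magnitude 0.38156 rad/s.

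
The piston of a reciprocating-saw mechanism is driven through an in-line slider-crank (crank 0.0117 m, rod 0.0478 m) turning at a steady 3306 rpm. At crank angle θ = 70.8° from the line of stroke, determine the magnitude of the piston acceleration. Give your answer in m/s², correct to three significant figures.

187

ω = 2π·3306/60 = 346.2 rad/s
x(θ) = r cosθ + √(L² − r² sin²θ); with ω constant, a = ω²·d²x/dθ².
d²x/dθ² = −r cosθ − r²(cos2θ)/√u − r⁴ sin²2θ/(4u^{3/2}),  u = L² − r² sin²θ = 0.00216276 m².
Substituting r = 0.0117 m, L = 0.0478 m, θ = 70.8°: d²x/dθ² = -0.0015589 m.
a = ω²·d²x/dθ² = (346.2)²·(-0.0015589) = -186.84 m/s²;  |a| = 186.84 m/s².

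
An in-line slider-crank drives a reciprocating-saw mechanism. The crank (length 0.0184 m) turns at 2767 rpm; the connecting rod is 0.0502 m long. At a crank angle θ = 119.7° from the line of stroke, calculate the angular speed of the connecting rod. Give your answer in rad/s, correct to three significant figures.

55.5

ω = 289.8 rad/s (converted from 2767 rpm).
The rod makes angle φ with the slider axis where L sinφ = r sinθ; differentiating, L cosφ·φ̇ = r ω cosθ.
L cosφ = √(L² − r² sin²θ) = 0.047588 m.
|ω_rod| = r ω |cosθ| / √(L² − r² sin²θ) = 0.0184·289.8·0.49546/0.047588 = 55.51 rad/s.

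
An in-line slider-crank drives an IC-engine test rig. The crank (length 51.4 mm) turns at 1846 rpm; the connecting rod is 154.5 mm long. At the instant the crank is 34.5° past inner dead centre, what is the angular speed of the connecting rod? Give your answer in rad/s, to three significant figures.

54.0

ω = 193.3 rad/s (converted from 1846 rpm).
The rod makes angle φ with the slider axis where L sinφ = r sinθ; differentiating, L cosφ·φ̇ = r ω cosθ.
L cosφ = √(L² − r² sin²θ) = 0.15173 m.
|ω_rod| = r ω |cosθ| / √(L² − r² sin²θ) = 0.0514·193.3·0.82413/0.15173 = 53.968 rad/s.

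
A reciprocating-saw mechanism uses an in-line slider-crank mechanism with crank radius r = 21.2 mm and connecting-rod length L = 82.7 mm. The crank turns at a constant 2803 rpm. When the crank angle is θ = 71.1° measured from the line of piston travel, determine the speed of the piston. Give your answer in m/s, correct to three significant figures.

6.39

ω = 2π·2803/60 = 293.5 rad/s
For an in-line slider-crank, x = r cosθ + √(L² − r² sin²θ), so v = −rω sinθ·[1 + r cosθ/√(L² − r² sin²θ)].
With r = 0.0212 m, L = 0.0827 m, θ = 71.1°: √(L² − r² sin²θ) = 0.080231 m.
v = −0.0212·293.5·0.94609·[1 + 0.0212·0.32392/0.080231] = -6.3912 m/s.
|v| = 6.3912 m/s.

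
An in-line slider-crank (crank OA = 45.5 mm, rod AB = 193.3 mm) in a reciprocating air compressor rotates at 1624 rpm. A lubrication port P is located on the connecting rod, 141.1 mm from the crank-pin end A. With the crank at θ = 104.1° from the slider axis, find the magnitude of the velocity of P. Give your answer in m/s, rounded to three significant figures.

ω = 170.1 rad/s.  Crank-pin speed |V_A| = rω = 7.738 m/s, perpendicular to OA.
Rod angle: sinφ = −(r/L) sinθ ⇒ φ = -13.197°; ω_rod = −rω cosθ/√(L²−r²sin²θ) = +10.017 rad/s.
V_P = V_A + ω_rod × AP, with AP = 0.1411 m along the rod.
Components: V_Px = −rω sinθ − a·ω_rod·sinφ = -7.1822 m/s;  V_Py = rω cosθ + a·ω_rod·cosφ = -0.50906 m/s.
|V_P| = √(V_Px² + V_Py²) = 7.2002 m/s.

7.20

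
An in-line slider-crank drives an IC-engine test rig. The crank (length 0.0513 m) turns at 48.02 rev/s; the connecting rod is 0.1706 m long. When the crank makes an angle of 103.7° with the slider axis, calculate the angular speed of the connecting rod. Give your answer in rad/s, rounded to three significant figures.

ω = 301.7 rad/s (converted from 48.02 rev/s).
The rod makes angle φ with the slider axis where L sinφ = r sinθ; differentiating, L cosφ·φ̇ = r ω cosθ.
L cosφ = √(L² − r² sin²θ) = 0.16316 m.
|ω_rod| = r ω |cosθ| / √(L² − r² sin²θ) = 0.0513·301.7·0.23684/0.16316 = 22.468 rad/s.

22.5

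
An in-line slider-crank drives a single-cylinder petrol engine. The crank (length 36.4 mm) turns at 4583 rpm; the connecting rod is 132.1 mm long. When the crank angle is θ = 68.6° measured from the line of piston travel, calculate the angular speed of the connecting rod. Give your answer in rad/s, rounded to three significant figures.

49.9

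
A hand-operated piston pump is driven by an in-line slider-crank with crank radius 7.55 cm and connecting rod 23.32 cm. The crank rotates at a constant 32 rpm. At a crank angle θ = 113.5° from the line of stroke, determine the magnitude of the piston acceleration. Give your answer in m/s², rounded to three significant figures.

0.530

ω = 2π·32/60 = 3.351 rad/s
x(θ) = r cosθ + √(L² − r² sin²θ); with ω constant, a = ω²·d²x/dθ².
d²x/dθ² = −r cosθ − r²(cos2θ)/√u − r⁴ sin²2θ/(4u^{3/2}),  u = L² − r² sin²θ = 0.0495883 m².
Substituting r = 0.0755 m, L = 0.2332 m, θ = 113.5°: d²x/dθ² = +0.04717 m.
a = ω²·d²x/dθ² = (3.351)²·(+0.04717) = +0.52969 m/s²;  |a| = 0.52969 m/s².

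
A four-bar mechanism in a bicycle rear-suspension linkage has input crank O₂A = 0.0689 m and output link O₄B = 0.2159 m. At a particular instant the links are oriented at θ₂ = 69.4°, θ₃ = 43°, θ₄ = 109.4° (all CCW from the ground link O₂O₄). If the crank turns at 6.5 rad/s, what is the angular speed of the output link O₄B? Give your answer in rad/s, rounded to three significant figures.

ω₂ = 6.5 rad/s
Differentiating the loop-closure r₂e^{iθ₂}+r₃e^{iθ₃}=r₁+r₄e^{iθ₄} gives r₂ω₂e^{iθ₂}+r₃ω₃e^{iθ₃}=r₄ω₄e^{iθ₄}.
Eliminating the other unknown: ω₄ = r₂ω₂ sin(θ₂−θ₃) / [r₄ sin(θ₄−θ₃)].
Numerator sine = +0.44464; denominator sine = +0.91636.
Result = 0.0689·6.5·(+0.44464) / (0.2159·(+0.91636)) = +1.0065 rad/s; magnitude 1.0065 rad/s.

1.01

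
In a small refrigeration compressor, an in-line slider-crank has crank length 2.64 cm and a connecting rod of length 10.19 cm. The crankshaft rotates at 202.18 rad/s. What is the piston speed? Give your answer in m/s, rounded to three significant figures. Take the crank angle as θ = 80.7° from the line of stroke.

ω = 202.2 rad/s
For an in-line slider-crank, x = r cosθ + √(L² − r² sin²θ), so v = −rω sinθ·[1 + r cosθ/√(L² − r² sin²θ)].
With r = 0.0264 m, L = 0.1019 m, θ = 80.7°: √(L² − r² sin²θ) = 0.098513 m.
v = −0.0264·202.2·0.98686·[1 + 0.0264·0.16160/0.098513] = -5.4955 m/s.
|v| = 5.4955 m/s.

5.50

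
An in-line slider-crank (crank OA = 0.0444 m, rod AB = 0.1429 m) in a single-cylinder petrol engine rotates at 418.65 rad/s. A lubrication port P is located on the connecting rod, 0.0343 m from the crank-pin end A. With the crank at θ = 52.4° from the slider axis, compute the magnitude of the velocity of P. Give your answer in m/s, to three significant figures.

17.7

ω = 418.6 rad/s.  Crank-pin speed |V_A| = rω = 18.588 m/s, perpendicular to OA.
Rod angle: sinφ = −(r/L) sinθ ⇒ φ = -14.251°; ω_rod = −rω cosθ/√(L²−r²sin²θ) = -81.886 rad/s.
V_P = V_A + ω_rod × AP, with AP = 0.0343 m along the rod.
Components: V_Px = −rω sinθ − a·ω_rod·sinφ = -15.419 m/s;  V_Py = rω cosθ + a·ω_rod·cosφ = +8.6192 m/s.
|V_P| = √(V_Px² + V_Py²) = 17.664 m/s.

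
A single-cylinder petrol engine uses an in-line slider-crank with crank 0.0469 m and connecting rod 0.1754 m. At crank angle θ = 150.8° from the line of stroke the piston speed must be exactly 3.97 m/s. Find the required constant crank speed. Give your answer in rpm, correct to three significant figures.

For an in-line slider-crank, |v_piston| = rω|sinθ|·[1 + r cosθ/√(L² − r² sin²θ)].
With r = 0.0469 m, L = 0.1754 m, θ = 150.8°: the bracketed kinematic factor |dx/dθ| = 0.017494 m.
ω = v/|dx/dθ| = 3.97/0.017494 = 226.93 rad/s.
N = 60ω/(2π) = 2167.1 rpm.

2170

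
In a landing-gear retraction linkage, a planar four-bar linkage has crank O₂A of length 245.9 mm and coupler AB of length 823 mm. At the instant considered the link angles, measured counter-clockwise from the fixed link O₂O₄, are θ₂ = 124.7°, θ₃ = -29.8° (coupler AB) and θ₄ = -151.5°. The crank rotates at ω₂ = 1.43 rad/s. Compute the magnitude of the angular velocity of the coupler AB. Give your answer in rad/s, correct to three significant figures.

0.499

ω₂ = 1.43 rad/s
Differentiating the loop-closure r₂e^{iθ₂}+r₃e^{iθ₃}=r₁+r₄e^{iθ₄} gives r₂ω₂e^{iθ₂}+r₃ω₃e^{iθ₃}=r₄ω₄e^{iθ₄}.
Eliminating the other unknown: ω₃ = r₂ω₂ sin(θ₄−θ₂) / [r₃ sin(θ₃−θ₄)].
Numerator sine = +0.99415; denominator sine = +0.85081.
Result = 0.2459·1.43·(+0.99415) / (0.823·(+0.85081)) = +0.49925 rad/s; magnitude 0.49925 rad/s.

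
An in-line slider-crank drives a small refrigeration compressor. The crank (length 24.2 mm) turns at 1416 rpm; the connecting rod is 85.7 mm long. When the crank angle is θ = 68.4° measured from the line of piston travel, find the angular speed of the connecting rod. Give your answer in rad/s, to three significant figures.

ω = 148.3 rad/s (converted from 1416 rpm).
The rod makes angle φ with the slider axis where L sinφ = r sinθ; differentiating, L cosφ·φ̇ = r ω cosθ.
L cosφ = √(L² − r² sin²θ) = 0.082693 m.
|ω_rod| = r ω |cosθ| / √(L² − r² sin²θ) = 0.0242·148.3·0.36812/0.082693 = 15.975 rad/s.

16.0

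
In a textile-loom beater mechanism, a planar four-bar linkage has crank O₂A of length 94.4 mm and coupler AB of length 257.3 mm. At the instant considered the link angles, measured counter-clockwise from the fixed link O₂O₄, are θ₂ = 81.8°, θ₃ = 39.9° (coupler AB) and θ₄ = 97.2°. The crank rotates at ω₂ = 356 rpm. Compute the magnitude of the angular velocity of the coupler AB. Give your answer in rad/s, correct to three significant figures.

ω₂ = 37.28 rad/s (from 356 rpm).
Differentiating the loop-closure r₂e^{iθ₂}+r₃e^{iθ₃}=r₁+r₄e^{iθ₄} gives r₂ω₂e^{iθ₂}+r₃ω₃e^{iθ₃}=r₄ω₄e^{iθ₄}.
Eliminating the other unknown: ω₃ = r₂ω₂ sin(θ₄−θ₂) / [r₃ sin(θ₃−θ₄)].
Numerator sine = +0.26556; denominator sine = -0.84151.
Result = 0.0944·37.28·(+0.26556) / (0.2573·(-0.84151)) = -4.3163 rad/s; magnitude 4.3163 rad/s.

4.32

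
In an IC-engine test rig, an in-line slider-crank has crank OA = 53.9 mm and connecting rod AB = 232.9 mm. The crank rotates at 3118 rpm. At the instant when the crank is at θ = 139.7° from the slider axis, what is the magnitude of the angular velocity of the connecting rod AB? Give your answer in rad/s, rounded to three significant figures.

58.3

ω = 326.5 rad/s (converted from 3118 rpm).
The rod makes angle φ with the slider axis where L sinφ = r sinθ; differentiating, L cosφ·φ̇ = r ω cosθ.
L cosφ = √(L² − r² sin²θ) = 0.23028 m.
|ω_rod| = r ω |cosθ| / √(L² − r² sin²θ) = 0.0539·326.5·0.76267/0.23028 = 58.288 rad/s.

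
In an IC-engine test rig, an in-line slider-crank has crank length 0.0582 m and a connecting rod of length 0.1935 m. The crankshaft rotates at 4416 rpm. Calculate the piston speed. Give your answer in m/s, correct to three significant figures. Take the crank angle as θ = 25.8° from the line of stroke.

ω = 2π·4416/60 = 462.4 rad/s
For an in-line slider-crank, x = r cosθ + √(L² − r² sin²θ), so v = −rω sinθ·[1 + r cosθ/√(L² − r² sin²θ)].
With r = 0.0582 m, L = 0.1935 m, θ = 25.8°: √(L² − r² sin²θ) = 0.19183 m.
v = −0.0582·462.4·0.43523·[1 + 0.0582·0.90032/0.19183] = -14.913 m/s.
|v| = 14.913 m/s.

14.9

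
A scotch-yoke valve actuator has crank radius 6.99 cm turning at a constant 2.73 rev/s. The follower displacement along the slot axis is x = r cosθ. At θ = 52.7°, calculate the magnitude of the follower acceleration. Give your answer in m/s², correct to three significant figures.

12.5

ω = 17.15 rad/s (from 2.73 rev/s).
x = r cosθ ⇒ ẍ = −rω² cosθ (ω constant).
|a| = rω²|cosθ| = 0.0699·(17.15)²·|cos 52.7°| = 12.463 m/s².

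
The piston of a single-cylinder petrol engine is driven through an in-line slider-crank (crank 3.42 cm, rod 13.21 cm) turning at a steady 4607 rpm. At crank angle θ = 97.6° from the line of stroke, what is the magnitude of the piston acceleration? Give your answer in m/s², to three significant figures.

3110

ω = 2π·4607/60 = 482.4 rad/s
x(θ) = r cosθ + √(L² − r² sin²θ); with ω constant, a = ω²·d²x/dθ².
d²x/dθ² = −r cosθ − r²(cos2θ)/√u − r⁴ sin²2θ/(4u^{3/2}),  u = L² − r² sin²θ = 0.0163012 m².
Substituting r = 0.0342 m, L = 0.1321 m, θ = 97.6°: d²x/dθ² = +0.013352 m.
a = ω²·d²x/dθ² = (482.4)²·(+0.013352) = +3107.8 m/s²;  |a| = 3107.8 m/s².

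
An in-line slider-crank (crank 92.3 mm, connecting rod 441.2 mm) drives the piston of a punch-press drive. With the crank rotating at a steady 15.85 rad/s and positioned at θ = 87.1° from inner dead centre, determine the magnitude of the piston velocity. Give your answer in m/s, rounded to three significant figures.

1.48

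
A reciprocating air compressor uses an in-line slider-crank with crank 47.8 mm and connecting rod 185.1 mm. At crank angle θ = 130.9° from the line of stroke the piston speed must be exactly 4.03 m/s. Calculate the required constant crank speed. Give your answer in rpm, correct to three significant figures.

1290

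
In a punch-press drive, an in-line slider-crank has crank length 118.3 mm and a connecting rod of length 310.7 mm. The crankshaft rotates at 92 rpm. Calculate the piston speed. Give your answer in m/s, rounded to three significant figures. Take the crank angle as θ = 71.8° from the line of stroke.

1.22

ω = 2π·92/60 = 9.634 rad/s
For an in-line slider-crank, x = r cosθ + √(L² − r² sin²θ), so v = −rω sinθ·[1 + r cosθ/√(L² − r² sin²θ)].
With r = 0.1183 m, L = 0.3107 m, θ = 71.8°: √(L² − r² sin²θ) = 0.28966 m.
v = −0.1183·9.634·0.94997·[1 + 0.1183·0.31233/0.28966] = -1.2208 m/s.
|v| = 1.2208 m/s.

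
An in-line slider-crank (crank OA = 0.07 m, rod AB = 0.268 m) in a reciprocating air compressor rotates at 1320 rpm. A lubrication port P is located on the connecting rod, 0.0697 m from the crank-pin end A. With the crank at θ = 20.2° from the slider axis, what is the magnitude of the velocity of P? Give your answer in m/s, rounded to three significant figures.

ω = 138.2 rad/s.  Crank-pin speed |V_A| = rω = 9.6761 m/s, perpendicular to OA.
Rod angle: sinφ = −(r/L) sinθ ⇒ φ = -5.175°; ω_rod = −rω cosθ/√(L²−r²sin²θ) = -34.023 rad/s.
V_P = V_A + ω_rod × AP, with AP = 0.0697 m along the rod.
Components: V_Px = −rω sinθ − a·ω_rod·sinφ = -3.555 m/s;  V_Py = rω cosθ + a·ω_rod·cosφ = +6.7192 m/s.
|V_P| = √(V_Px² + V_Py²) = 7.6017 m/s.

7.60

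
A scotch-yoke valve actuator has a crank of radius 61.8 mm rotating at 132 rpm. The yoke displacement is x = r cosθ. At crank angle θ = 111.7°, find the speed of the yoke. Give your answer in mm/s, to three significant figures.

794

ω = 13.82 rad/s (from 132 rpm).
x = r cosθ ⇒ ẋ = −rω sinθ.
|v| = rω|sinθ| = 0.0618·13.82·|sin 111.7°| = 0.79372 m/s = 793.72 mm/s.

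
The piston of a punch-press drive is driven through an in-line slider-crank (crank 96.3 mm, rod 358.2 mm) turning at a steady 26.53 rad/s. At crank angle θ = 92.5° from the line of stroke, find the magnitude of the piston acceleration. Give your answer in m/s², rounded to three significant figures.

ω = 26.53 rad/s
x(θ) = r cosθ + √(L² − r² sin²θ); with ω constant, a = ω²·d²x/dθ².
d²x/dθ² = −r cosθ − r²(cos2θ)/√u − r⁴ sin²2θ/(4u^{3/2}),  u = L² − r² sin²θ = 0.119051 m².
Substituting r = 0.0963 m, L = 0.3582 m, θ = 92.5°: d²x/dθ² = +0.030972 m.
a = ω²·d²x/dθ² = (26.53)²·(+0.030972) = +21.799 m/s²;  |a| = 21.799 m/s².

21.8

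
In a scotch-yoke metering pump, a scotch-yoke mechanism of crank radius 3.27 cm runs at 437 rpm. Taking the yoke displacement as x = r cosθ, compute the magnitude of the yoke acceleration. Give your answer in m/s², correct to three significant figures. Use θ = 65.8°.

ω = 45.76 rad/s (from 437 rpm).
x = r cosθ ⇒ ẍ = −rω² cosθ (ω constant).
|a| = rω²|cosθ| = 0.0327·(45.76)²·|cos 65.8°| = 28.072 m/s².

28.1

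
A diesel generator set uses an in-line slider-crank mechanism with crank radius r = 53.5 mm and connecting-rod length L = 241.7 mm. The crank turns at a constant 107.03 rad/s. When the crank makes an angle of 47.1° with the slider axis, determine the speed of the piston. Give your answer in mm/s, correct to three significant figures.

ω = 107 rad/s
For an in-line slider-crank, x = r cosθ + √(L² − r² sin²θ), so v = −rω sinθ·[1 + r cosθ/√(L² − r² sin²θ)].
With r = 0.0535 m, L = 0.2417 m, θ = 47.1°: √(L² − r² sin²θ) = 0.2385 m.
v = −0.0535·107·0.73254·[1 + 0.0535·0.68072/0.2385] = -4.8351 m/s.
|v| = 4.8351 m/s = 4835.1 mm/s.

4840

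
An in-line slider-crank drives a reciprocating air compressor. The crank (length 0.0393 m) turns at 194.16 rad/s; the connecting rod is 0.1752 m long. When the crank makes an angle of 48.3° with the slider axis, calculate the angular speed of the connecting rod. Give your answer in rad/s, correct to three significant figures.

ω = 194.2 rad/s
The rod makes angle φ with the slider axis where L sinφ = r sinθ; differentiating, L cosφ·φ̇ = r ω cosθ.
L cosφ = √(L² − r² sin²θ) = 0.17273 m.
|ω_rod| = r ω |cosθ| / √(L² − r² sin²θ) = 0.0393·194.2·0.66523/0.17273 = 29.388 rad/s.

29.4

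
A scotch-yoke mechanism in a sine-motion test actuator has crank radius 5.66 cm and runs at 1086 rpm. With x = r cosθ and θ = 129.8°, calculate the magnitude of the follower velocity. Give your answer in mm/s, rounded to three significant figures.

4950

ω = 113.7 rad/s (from 1086 rpm).
x = r cosθ ⇒ ẋ = −rω sinθ.
|v| = rω|sinθ| = 0.0566·113.7·|sin 129.8°| = 4.9453 m/s = 4945.3 mm/s.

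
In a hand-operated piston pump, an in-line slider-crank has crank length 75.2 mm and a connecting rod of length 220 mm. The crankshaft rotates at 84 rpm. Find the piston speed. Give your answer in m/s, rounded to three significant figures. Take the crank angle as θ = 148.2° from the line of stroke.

ω = 2π·84/60 = 8.796 rad/s
For an in-line slider-crank, x = r cosθ + √(L² − r² sin²θ), so v = −rω sinθ·[1 + r cosθ/√(L² − r² sin²θ)].
With r = 0.0752 m, L = 0.22 m, θ = 148.2°: √(L² − r² sin²θ) = 0.2164 m.
v = −0.0752·8.796·0.52696·[1 + 0.0752·-0.84989/0.2164] = -0.24563 m/s.
|v| = 0.24563 m/s.

0.246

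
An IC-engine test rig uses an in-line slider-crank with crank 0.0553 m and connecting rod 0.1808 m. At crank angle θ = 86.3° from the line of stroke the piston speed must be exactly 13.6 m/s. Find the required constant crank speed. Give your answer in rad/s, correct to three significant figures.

241

For an in-line slider-crank, |v_piston| = rω|sinθ|·[1 + r cosθ/√(L² − r² sin²θ)].
With r = 0.0553 m, L = 0.1808 m, θ = 86.3°: the bracketed kinematic factor |dx/dθ| = 0.056329 m.
ω = v/|dx/dθ| = 13.6/0.056329 = 241.44 rad/s.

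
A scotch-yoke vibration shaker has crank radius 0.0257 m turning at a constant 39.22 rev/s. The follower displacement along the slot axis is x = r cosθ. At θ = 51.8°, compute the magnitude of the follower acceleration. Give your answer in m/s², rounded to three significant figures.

ω = 246.4 rad/s (from 39.22 rev/s).
x = r cosθ ⇒ ẍ = −rω² cosθ (ω constant).
|a| = rω²|cosθ| = 0.0257·(246.4)²·|cos 51.8°| = 965.12 m/s².

965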